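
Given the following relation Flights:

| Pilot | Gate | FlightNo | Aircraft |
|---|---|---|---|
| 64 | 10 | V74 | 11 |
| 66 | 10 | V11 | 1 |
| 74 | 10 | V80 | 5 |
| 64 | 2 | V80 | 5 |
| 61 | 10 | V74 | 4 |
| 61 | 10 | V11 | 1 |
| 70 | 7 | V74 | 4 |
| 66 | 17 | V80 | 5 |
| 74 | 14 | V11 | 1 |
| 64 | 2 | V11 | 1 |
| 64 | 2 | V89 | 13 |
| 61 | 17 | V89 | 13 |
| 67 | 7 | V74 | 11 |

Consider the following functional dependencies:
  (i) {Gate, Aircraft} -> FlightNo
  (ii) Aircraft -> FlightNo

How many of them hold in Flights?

(i) {Gate, Aircraft} -> FlightNo: every LHS value maps to a single RHS value — holds.
(ii) Aircraft -> FlightNo: every LHS value maps to a single RHS value — holds.
2 of the 2 dependencies hold.

2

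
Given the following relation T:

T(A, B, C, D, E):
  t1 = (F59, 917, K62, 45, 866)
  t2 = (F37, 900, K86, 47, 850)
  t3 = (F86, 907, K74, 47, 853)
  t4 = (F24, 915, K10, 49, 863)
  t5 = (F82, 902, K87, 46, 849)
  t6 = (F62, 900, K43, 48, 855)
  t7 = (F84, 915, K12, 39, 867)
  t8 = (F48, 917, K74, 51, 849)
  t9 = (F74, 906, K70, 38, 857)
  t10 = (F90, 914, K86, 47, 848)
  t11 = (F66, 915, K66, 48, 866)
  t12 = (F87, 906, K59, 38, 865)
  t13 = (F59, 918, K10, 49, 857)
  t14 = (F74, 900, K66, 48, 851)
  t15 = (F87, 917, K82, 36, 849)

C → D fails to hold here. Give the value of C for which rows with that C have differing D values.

C=K62: row 1 → D = 45 ✓
C=K86: rows 2, 10 → D = 47, 47 ✓
C=K74: rows 3, 8 → D takes values {47, 51} — violation
C=K10: rows 4, 13 → D = 49, 49 ✓
C=K87: row 5 → D = 46 ✓
C=K43: row 6 → D = 48 ✓
C=K12: row 7 → D = 39 ✓
C=K70: row 9 → D = 38 ✓
C=K66: rows 11, 14 → D = 48, 48 ✓
C=K59: row 12 → D = 38 ✓
C=K82: row 15 → D = 36 ✓
The only C value with inconsistent D is C=K74.

K74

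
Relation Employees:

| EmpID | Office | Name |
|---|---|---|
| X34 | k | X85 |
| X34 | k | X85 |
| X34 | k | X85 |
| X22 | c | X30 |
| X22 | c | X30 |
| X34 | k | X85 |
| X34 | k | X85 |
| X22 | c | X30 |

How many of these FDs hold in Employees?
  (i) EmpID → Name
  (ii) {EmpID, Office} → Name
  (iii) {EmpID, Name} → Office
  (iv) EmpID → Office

4

(i) EmpID → Name: every LHS value maps to a single RHS value — holds.
(ii) {EmpID, Office} → Name: every LHS value maps to a single RHS value — holds.
(iii) {EmpID, Name} → Office: every LHS value maps to a single RHS value — holds.
(iv) EmpID → Office: every LHS value maps to a single RHS value — holds.
4 of the 4 dependencies hold.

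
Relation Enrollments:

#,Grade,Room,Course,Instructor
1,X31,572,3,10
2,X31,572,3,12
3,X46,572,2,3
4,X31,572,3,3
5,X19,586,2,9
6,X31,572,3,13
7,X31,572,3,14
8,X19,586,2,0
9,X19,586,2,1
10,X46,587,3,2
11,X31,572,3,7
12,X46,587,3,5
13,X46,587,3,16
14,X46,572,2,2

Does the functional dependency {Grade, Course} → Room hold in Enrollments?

(Grade=X31, Course=3): rows 1, 2, 4, 6, 7, 11 → Room = 572, 572, 572, 572, 572, 572 ✓
(Grade=X46, Course=2): rows 3, 14 → Room = 572, 572 ✓
(Grade=X19, Course=2): rows 5, 8, 9 → Room = 586, 586, 586 ✓
(Grade=X46, Course=3): rows 10, 12, 13 → Room = 587, 587, 587 ✓
Every {Grade, Course} value is associated with a single Room value, so {Grade, Course} → Room holds.

Yes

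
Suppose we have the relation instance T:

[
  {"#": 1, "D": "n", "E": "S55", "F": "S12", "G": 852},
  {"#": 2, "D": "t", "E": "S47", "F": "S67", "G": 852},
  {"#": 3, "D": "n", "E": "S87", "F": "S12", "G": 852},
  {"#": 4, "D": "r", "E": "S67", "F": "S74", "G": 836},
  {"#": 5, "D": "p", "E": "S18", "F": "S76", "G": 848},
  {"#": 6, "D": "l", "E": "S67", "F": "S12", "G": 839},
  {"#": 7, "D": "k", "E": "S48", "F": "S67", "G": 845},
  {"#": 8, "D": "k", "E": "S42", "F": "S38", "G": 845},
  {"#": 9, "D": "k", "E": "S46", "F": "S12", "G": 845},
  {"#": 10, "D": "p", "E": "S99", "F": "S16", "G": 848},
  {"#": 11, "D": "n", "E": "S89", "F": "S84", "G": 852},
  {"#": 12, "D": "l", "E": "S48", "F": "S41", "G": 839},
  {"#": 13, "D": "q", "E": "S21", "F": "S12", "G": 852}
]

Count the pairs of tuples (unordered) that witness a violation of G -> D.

G=852: violating pairs (1,2), (1,13), (2,3), (2,11), (2,13), (3,13), (11,13) — 7 pairs.
G=848: all 2 rows agree on D — 0 pairs.
G=839: all 2 rows agree on D — 0 pairs.
G=845: all 3 rows agree on D — 0 pairs.

7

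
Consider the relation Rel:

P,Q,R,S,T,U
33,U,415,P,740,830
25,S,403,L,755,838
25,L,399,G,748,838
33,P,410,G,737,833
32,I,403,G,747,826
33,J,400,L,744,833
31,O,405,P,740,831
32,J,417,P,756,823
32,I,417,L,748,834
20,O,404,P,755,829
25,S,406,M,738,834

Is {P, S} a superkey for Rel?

Yes

All 11 rows have distinct {P, S} values, so {P, S} → (all attributes) holds and {P, S} is a superkey.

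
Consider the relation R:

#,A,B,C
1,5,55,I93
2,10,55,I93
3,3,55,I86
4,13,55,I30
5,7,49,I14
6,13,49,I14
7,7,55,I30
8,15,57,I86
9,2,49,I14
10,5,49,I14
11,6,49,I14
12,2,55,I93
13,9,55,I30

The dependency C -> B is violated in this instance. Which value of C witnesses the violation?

C=I93: rows 1, 2, 12 → B = 55, 55, 55 ✓
C=I86: rows 3, 8 → B takes values {55, 57} — violation
C=I30: rows 4, 7, 13 → B = 55, 55, 55 ✓
C=I14: rows 5, 6, 9, 10, 11 → B = 49, 49, 49, 49, 49 ✓
The only C value with inconsistent B is C=I86.

I86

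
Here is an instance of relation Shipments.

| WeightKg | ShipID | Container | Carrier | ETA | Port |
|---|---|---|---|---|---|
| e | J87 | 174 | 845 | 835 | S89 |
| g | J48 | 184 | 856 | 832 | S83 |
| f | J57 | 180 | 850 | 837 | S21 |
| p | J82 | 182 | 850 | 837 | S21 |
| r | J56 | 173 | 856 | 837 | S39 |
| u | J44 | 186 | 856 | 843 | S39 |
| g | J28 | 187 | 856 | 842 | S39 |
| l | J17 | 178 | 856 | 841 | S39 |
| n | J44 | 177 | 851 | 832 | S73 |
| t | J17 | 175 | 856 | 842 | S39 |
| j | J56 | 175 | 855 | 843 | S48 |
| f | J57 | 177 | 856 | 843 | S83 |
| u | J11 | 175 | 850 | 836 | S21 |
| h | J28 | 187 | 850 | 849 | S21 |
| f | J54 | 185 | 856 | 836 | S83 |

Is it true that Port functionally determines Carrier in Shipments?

Yes

Port=S89: 1 row → Carrier = 845 ✓
Port=S83: 3 rows → Carrier = 856, 856, 856 ✓
Port=S21: 4 rows → Carrier = 850, 850, 850, 850 ✓
Port=S39: 5 rows → Carrier = 856, 856, 856, 856, 856 ✓
Port=S73: 1 row → Carrier = 851 ✓
Port=S48: 1 row → Carrier = 855 ✓
Every Port value is associated with a single Carrier value, so Port → Carrier holds.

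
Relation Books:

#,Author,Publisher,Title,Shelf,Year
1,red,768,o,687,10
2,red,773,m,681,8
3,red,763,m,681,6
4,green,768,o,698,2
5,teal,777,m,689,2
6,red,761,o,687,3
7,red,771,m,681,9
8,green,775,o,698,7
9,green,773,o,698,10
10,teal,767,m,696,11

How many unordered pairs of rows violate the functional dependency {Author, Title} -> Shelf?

(Author=red, Title=o): all 2 rows agree on Shelf — 0 pairs.
(Author=red, Title=m): all 3 rows agree on Shelf — 0 pairs.
(Author=green, Title=o): all 3 rows agree on Shelf — 0 pairs.
(Author=teal, Title=m): violating pairs (5,10) — 1 pair.

1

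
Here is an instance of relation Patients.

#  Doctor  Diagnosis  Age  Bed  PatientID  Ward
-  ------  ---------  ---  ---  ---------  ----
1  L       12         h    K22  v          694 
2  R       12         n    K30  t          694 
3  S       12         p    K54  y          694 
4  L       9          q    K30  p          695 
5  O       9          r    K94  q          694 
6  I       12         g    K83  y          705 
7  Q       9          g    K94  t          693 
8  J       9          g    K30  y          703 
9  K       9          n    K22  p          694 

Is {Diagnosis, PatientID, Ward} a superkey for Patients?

Yes

All 9 rows have distinct {Diagnosis, PatientID, Ward} values, so {Diagnosis, PatientID, Ward} → (all attributes) holds and {Diagnosis, PatientID, Ward} is a superkey.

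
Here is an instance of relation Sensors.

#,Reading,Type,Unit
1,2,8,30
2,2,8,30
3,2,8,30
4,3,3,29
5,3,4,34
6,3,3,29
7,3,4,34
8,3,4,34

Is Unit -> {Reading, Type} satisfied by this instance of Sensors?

Unit=30: rows 1, 2, 3 → {Reading,Type} = (2, 8), (2, 8), (2, 8) ✓
Unit=29: rows 4, 6 → {Reading,Type} = (3, 3), (3, 3) ✓
Unit=34: rows 5, 7, 8 → {Reading,Type} = (3, 4), (3, 4), (3, 4) ✓
Every Unit value is associated with a single {Reading, Type} value, so Unit -> {Reading, Type} holds.

Yes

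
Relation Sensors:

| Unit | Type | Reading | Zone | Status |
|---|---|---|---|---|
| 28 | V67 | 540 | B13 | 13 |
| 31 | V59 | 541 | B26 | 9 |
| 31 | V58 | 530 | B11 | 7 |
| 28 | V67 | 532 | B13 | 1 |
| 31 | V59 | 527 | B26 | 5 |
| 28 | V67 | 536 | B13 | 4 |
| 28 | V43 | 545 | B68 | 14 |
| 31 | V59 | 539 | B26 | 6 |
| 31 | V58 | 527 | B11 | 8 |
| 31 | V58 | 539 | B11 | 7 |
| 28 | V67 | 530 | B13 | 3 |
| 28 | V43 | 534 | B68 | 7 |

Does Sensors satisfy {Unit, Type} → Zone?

Yes

(Unit=28, Type=V67): 4 rows → Zone = B13, B13, B13, B13 ✓
(Unit=31, Type=V59): 3 rows → Zone = B26, B26, B26 ✓
(Unit=31, Type=V58): 3 rows → Zone = B11, B11, B11 ✓
(Unit=28, Type=V43): 2 rows → Zone = B68, B68 ✓
Every {Unit, Type} value is associated with a single Zone value, so {Unit, Type} → Zone holds.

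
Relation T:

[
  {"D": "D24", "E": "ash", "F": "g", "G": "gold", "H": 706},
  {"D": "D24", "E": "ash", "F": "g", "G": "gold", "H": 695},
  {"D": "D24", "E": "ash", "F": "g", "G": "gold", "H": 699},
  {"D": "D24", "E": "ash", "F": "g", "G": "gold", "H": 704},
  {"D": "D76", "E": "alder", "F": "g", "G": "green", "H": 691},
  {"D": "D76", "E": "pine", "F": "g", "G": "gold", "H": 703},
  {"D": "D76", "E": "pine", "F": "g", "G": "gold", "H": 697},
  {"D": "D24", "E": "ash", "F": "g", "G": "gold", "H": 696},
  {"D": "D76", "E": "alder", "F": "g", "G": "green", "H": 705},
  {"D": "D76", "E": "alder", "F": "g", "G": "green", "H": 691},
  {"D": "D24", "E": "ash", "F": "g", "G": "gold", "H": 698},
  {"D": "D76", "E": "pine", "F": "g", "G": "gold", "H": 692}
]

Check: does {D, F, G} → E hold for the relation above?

Yes

(D=D24, F=g, G=gold): 6 rows → E = ash, ash, ash, ash, ash, ash ✓
(D=D76, F=g, G=green): 3 rows → E = alder, alder, alder ✓
(D=D76, F=g, G=gold): 3 rows → E = pine, pine, pine ✓
Every {D, F, G} value is associated with a single E value, so {D, F, G} → E holds.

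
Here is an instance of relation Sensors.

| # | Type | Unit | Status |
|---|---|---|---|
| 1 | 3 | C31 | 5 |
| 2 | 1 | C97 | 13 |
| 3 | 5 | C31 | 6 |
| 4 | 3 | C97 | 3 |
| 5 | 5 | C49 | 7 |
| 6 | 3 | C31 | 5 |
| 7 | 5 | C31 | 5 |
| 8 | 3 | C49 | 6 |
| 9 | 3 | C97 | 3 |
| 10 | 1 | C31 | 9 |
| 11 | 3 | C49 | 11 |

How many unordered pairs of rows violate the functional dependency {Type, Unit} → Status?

(Type=3, Unit=C31): all 2 rows agree on Status — 0 pairs.
(Type=5, Unit=C31): violating pairs (3,7) — 1 pair.
(Type=3, Unit=C97): all 2 rows agree on Status — 0 pairs.
(Type=3, Unit=C49): violating pairs (8,11) — 1 pair.

2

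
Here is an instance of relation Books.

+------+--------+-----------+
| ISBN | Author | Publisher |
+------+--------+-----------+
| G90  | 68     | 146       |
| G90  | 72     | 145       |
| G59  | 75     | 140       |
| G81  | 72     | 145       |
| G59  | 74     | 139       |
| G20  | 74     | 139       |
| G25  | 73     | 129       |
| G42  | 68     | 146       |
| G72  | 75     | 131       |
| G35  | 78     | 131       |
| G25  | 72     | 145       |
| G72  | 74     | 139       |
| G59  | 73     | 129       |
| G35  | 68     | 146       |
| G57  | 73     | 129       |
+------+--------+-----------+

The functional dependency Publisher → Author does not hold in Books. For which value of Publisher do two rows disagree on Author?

131

Publisher=146: 3 rows → Author = 68, 68, 68 ✓
Publisher=145: 3 rows → Author = 72, 72, 72 ✓
Publisher=140: 1 row → Author = 75 ✓
Publisher=139: 3 rows → Author = 74, 74, 74 ✓
Publisher=129: 3 rows → Author = 73, 73, 73 ✓
Publisher=131: 2 rows → Author takes values {75, 78} — violation
The only Publisher value with inconsistent Author is Publisher=131.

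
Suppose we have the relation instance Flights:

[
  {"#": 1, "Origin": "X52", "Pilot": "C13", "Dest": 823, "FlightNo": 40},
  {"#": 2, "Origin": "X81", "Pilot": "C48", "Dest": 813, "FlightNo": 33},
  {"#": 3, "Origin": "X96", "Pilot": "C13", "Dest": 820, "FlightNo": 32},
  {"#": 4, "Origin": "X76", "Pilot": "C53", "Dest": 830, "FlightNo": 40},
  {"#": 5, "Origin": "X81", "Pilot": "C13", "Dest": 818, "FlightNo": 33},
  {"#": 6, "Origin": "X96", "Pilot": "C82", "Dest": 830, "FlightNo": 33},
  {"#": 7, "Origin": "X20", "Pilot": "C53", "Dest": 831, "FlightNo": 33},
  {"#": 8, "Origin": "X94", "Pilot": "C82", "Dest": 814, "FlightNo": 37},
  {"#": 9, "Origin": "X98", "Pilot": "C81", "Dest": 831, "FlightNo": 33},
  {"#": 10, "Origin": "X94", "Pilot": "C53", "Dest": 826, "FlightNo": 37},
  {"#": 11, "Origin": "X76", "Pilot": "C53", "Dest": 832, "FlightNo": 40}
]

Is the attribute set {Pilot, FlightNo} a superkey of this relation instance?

Rows 4 and 11 have the same {Pilot, FlightNo} value (Pilot=C53, FlightNo=40) but are distinct tuples, so {Pilot, FlightNo} does not determine every attribute — not a superkey.

No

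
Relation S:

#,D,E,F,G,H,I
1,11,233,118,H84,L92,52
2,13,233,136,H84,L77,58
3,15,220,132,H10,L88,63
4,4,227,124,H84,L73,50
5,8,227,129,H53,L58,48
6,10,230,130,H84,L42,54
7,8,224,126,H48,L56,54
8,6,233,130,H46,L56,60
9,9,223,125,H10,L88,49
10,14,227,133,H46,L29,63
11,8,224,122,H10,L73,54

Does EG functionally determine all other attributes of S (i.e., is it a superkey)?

Rows 1 and 2 have the same EG value (E=233, G=H84) but are distinct tuples, so EG does not determine every attribute — not a superkey.

No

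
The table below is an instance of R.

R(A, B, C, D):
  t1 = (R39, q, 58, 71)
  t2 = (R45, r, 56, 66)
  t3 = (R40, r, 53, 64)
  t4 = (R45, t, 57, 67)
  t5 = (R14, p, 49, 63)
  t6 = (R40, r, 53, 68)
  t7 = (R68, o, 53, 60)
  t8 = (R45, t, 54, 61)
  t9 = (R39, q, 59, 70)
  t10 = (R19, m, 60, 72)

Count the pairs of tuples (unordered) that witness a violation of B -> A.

2

B=q: all 2 rows agree on A — 0 pairs.
B=r: violating pairs (2,3), (2,6) — 2 pairs.
B=t: all 2 rows agree on A — 0 pairs.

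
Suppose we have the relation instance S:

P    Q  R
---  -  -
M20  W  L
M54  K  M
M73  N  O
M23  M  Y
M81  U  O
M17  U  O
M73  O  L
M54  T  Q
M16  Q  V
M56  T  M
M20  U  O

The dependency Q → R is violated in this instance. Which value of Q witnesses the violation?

T

Q=W: 1 row → R = L ✓
Q=K: 1 row → R = M ✓
Q=N: 1 row → R = O ✓
Q=M: 1 row → R = Y ✓
Q=U: 3 rows → R = O, O, O ✓
Q=O: 1 row → R = L ✓
Q=T: 2 rows → R takes values {Q, M} — violation
Q=Q: 1 row → R = V ✓
The only Q value with inconsistent R is Q=T.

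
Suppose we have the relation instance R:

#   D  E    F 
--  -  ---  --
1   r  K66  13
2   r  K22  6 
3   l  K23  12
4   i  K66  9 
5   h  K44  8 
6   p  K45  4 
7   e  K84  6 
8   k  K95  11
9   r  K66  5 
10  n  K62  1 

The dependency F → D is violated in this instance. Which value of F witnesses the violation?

6

F=13: row 1 → D = r ✓
F=6: rows 2, 7 → D takes values {r, e} — violation
F=12: row 3 → D = l ✓
F=9: row 4 → D = i ✓
F=8: row 5 → D = h ✓
F=4: row 6 → D = p ✓
F=11: row 8 → D = k ✓
F=5: row 9 → D = r ✓
F=1: row 10 → D = n ✓
The only F value with inconsistent D is F=6.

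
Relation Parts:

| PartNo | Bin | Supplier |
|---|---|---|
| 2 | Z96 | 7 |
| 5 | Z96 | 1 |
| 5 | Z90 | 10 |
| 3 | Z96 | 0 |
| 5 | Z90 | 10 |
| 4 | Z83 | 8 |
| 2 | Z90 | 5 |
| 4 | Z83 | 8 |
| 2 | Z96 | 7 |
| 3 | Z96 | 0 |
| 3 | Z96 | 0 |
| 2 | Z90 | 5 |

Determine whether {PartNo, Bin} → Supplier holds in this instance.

Yes

(PartNo=2, Bin=Z96): 2 rows → Supplier = 7, 7 ✓
(PartNo=5, Bin=Z96): 1 row → Supplier = 1 ✓
(PartNo=5, Bin=Z90): 2 rows → Supplier = 10, 10 ✓
(PartNo=3, Bin=Z96): 3 rows → Supplier = 0, 0, 0 ✓
(PartNo=4, Bin=Z83): 2 rows → Supplier = 8, 8 ✓
(PartNo=2, Bin=Z90): 2 rows → Supplier = 5, 5 ✓
Every {PartNo, Bin} value is associated with a single Supplier value, so {PartNo, Bin} → Supplier holds.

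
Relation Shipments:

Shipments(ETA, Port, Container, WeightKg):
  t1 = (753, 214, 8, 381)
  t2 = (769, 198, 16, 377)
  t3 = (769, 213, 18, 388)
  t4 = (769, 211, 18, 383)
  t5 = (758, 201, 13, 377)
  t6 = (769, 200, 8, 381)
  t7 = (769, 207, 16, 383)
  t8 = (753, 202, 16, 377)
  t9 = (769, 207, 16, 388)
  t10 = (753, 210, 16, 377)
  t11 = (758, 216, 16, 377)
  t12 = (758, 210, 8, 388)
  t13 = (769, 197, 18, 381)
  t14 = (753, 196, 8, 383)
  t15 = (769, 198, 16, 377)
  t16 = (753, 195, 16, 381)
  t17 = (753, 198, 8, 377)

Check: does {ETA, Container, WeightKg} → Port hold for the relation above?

(ETA=753, Container=8, WeightKg=381): row 1 → Port = 214 ✓
(ETA=769, Container=16, WeightKg=377): rows 2, 15 → Port = 198, 198 ✓
(ETA=769, Container=18, WeightKg=388): row 3 → Port = 213 ✓
(ETA=769, Container=18, WeightKg=383): row 4 → Port = 211 ✓
(ETA=758, Container=13, WeightKg=377): row 5 → Port = 201 ✓
(ETA=769, Container=8, WeightKg=381): row 6 → Port = 200 ✓
(ETA=769, Container=16, WeightKg=383): row 7 → Port = 207 ✓
(ETA=753, Container=16, WeightKg=377): rows 8, 10 → Port takes values {202, 210} — violation
(ETA=769, Container=16, WeightKg=388): row 9 → Port = 207 ✓
(ETA=758, Container=16, WeightKg=377): row 11 → Port = 216 ✓
(ETA=758, Container=8, WeightKg=388): row 12 → Port = 210 ✓
(ETA=769, Container=18, WeightKg=381): row 13 → Port = 197 ✓
(ETA=753, Container=8, WeightKg=383): row 14 → Port = 196 ✓
(ETA=753, Container=16, WeightKg=381): row 16 → Port = 195 ✓
(ETA=753, Container=8, WeightKg=377): row 17 → Port = 198 ✓
Two rows agree on {ETA, Container, WeightKg} but differ on Port, so {ETA, Container, WeightKg} → Port does not hold.

No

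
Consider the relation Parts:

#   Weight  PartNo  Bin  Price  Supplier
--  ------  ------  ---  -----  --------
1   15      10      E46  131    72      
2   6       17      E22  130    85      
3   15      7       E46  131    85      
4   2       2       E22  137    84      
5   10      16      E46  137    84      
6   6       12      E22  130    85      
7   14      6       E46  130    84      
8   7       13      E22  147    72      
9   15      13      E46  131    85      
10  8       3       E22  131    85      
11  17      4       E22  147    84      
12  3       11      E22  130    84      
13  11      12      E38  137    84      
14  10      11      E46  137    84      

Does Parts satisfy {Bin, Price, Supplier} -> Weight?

Yes

(Bin=E46, Price=131, Supplier=72): row 1 → Weight = 15 ✓
(Bin=E22, Price=130, Supplier=85): rows 2, 6 → Weight = 6, 6 ✓
(Bin=E46, Price=131, Supplier=85): rows 3, 9 → Weight = 15, 15 ✓
(Bin=E22, Price=137, Supplier=84): row 4 → Weight = 2 ✓
(Bin=E46, Price=137, Supplier=84): rows 5, 14 → Weight = 10, 10 ✓
(Bin=E46, Price=130, Supplier=84): row 7 → Weight = 14 ✓
(Bin=E22, Price=147, Supplier=72): row 8 → Weight = 7 ✓
(Bin=E22, Price=131, Supplier=85): row 10 → Weight = 8 ✓
(Bin=E22, Price=147, Supplier=84): row 11 → Weight = 17 ✓
(Bin=E22, Price=130, Supplier=84): row 12 → Weight = 3 ✓
(Bin=E38, Price=137, Supplier=84): row 13 → Weight = 11 ✓
Every {Bin, Price, Supplier} value is associated with a single Weight value, so {Bin, Price, Supplier} -> Weight holds.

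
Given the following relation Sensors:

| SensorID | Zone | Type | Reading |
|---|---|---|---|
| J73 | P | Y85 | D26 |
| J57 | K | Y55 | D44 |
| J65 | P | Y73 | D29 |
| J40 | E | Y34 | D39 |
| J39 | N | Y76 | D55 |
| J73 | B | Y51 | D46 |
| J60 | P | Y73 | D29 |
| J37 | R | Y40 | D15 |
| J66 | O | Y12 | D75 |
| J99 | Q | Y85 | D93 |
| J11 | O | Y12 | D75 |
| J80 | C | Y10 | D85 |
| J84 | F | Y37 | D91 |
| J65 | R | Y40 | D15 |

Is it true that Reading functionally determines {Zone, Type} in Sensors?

Reading=D26: 1 row → {Zone,Type} = (P, Y85) ✓
Reading=D44: 1 row → {Zone,Type} = (K, Y55) ✓
Reading=D29: 2 rows → {Zone,Type} = (P, Y73), (P, Y73) ✓
Reading=D39: 1 row → {Zone,Type} = (E, Y34) ✓
Reading=D55: 1 row → {Zone,Type} = (N, Y76) ✓
Reading=D46: 1 row → {Zone,Type} = (B, Y51) ✓
Reading=D15: 2 rows → {Zone,Type} = (R, Y40), (R, Y40) ✓
Reading=D75: 2 rows → {Zone,Type} = (O, Y12), (O, Y12) ✓
Reading=D93: 1 row → {Zone,Type} = (Q, Y85) ✓
Reading=D85: 1 row → {Zone,Type} = (C, Y10) ✓
Reading=D91: 1 row → {Zone,Type} = (F, Y37) ✓
Every Reading value is associated with a single {Zone, Type} value, so Reading -> {Zone, Type} holds.

Yes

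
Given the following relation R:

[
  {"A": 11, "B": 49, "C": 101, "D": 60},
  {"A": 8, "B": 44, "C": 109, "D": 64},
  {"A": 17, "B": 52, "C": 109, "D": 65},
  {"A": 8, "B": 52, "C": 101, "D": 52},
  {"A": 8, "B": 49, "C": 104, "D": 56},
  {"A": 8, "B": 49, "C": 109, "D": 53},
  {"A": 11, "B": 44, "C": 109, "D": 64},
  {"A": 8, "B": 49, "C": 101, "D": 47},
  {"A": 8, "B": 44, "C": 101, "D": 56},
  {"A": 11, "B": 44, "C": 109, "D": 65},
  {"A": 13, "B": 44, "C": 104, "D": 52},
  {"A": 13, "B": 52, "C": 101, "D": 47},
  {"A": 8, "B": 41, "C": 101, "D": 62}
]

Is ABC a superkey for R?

Two distinct rows share (A=11, B=44, C=109), so ABC does not determine every attribute — not a superkey.

No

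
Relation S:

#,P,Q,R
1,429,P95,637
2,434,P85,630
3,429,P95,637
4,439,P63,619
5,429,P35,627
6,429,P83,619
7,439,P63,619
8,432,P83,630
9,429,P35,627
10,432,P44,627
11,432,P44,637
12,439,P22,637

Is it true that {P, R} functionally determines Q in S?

(P=429, R=637): rows 1, 3 → Q = P95, P95 ✓
(P=434, R=630): row 2 → Q = P85 ✓
(P=439, R=619): rows 4, 7 → Q = P63, P63 ✓
(P=429, R=627): rows 5, 9 → Q = P35, P35 ✓
(P=429, R=619): row 6 → Q = P83 ✓
(P=432, R=630): row 8 → Q = P83 ✓
(P=432, R=627): row 10 → Q = P44 ✓
(P=432, R=637): row 11 → Q = P44 ✓
(P=439, R=637): row 12 → Q = P22 ✓
Every {P, R} value is associated with a single Q value, so {P, R} → Q holds.

Yes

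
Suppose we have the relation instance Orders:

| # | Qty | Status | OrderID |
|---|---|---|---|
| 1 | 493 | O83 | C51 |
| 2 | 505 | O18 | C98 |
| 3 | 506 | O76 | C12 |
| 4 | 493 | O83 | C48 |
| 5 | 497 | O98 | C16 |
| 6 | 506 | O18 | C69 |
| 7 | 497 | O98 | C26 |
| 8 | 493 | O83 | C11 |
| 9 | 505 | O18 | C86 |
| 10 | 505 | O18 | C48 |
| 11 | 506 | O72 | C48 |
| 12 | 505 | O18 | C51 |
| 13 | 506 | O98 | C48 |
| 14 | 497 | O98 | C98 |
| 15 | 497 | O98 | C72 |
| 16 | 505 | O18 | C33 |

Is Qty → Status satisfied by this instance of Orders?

Qty=493: rows 1, 4, 8 → Status = O83, O83, O83 ✓
Qty=505: rows 2, 9, 10, 12, 16 → Status = O18, O18, O18, O18, O18 ✓
Qty=506: rows 3, 6, 11, 13 → Status takes values {O76, O18, O72, O98} — violation
Qty=497: rows 5, 7, 14, 15 → Status = O98, O98, O98, O98 ✓
Two rows agree on Qty but differ on Status, so Qty → Status does not hold.

No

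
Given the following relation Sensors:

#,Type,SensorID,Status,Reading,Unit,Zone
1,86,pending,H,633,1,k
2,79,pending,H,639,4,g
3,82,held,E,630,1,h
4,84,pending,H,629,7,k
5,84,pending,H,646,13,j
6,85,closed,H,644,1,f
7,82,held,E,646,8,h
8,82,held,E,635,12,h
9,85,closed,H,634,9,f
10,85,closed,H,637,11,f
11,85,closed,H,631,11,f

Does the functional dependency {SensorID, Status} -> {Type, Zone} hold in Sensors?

No

(SensorID=pending, Status=H): rows 1, 2, 4, 5 → {Type,Zone} takes values {(86, k), (79, g), (84, k), (84, j)} — violation
(SensorID=held, Status=E): rows 3, 7, 8 → {Type,Zone} = (82, h), (82, h), (82, h) ✓
(SensorID=closed, Status=H): rows 6, 9, 10, 11 → {Type,Zone} = (85, f), (85, f), (85, f), (85, f) ✓
Two rows agree on {SensorID, Status} but differ on {Type, Zone}, so {SensorID, Status} -> {Type, Zone} does not hold.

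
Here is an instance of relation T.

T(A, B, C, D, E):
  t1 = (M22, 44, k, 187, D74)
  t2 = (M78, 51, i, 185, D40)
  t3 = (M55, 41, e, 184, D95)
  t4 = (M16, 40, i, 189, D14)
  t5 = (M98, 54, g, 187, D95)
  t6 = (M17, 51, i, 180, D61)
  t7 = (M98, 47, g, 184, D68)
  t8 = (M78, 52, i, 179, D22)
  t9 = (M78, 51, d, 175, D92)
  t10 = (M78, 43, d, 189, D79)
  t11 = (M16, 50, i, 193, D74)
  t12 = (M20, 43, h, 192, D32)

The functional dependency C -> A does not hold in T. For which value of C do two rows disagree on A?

i

C=k: row 1 → A = M22 ✓
C=i: rows 2, 4, 6, 8, 11 → A takes values {M78, M16, M17} — violation
C=e: row 3 → A = M55 ✓
C=g: rows 5, 7 → A = M98, M98 ✓
C=d: rows 9, 10 → A = M78, M78 ✓
C=h: row 12 → A = M20 ✓
The only C value with inconsistent A is C=i.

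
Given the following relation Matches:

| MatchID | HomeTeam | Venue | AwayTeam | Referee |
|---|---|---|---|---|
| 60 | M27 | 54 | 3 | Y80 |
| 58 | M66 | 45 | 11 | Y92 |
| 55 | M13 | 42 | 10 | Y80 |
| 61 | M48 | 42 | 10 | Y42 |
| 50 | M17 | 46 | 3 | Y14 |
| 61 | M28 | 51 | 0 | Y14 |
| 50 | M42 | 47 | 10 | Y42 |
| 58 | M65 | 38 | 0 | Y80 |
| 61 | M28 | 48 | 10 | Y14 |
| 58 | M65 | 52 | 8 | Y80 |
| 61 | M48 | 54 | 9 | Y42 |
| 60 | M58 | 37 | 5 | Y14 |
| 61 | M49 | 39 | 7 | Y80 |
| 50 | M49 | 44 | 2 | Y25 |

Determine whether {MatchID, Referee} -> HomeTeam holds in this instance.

Yes

(MatchID=60, Referee=Y80): 1 row → HomeTeam = M27 ✓
(MatchID=58, Referee=Y92): 1 row → HomeTeam = M66 ✓
(MatchID=55, Referee=Y80): 1 row → HomeTeam = M13 ✓
(MatchID=61, Referee=Y42): 2 rows → HomeTeam = M48, M48 ✓
(MatchID=50, Referee=Y14): 1 row → HomeTeam = M17 ✓
(MatchID=61, Referee=Y14): 2 rows → HomeTeam = M28, M28 ✓
(MatchID=50, Referee=Y42): 1 row → HomeTeam = M42 ✓
(MatchID=58, Referee=Y80): 2 rows → HomeTeam = M65, M65 ✓
(MatchID=60, Referee=Y14): 1 row → HomeTeam = M58 ✓
(MatchID=61, Referee=Y80): 1 row → HomeTeam = M49 ✓
(MatchID=50, Referee=Y25): 1 row → HomeTeam = M49 ✓
Every {MatchID, Referee} value is associated with a single HomeTeam value, so {MatchID, Referee} -> HomeTeam holds.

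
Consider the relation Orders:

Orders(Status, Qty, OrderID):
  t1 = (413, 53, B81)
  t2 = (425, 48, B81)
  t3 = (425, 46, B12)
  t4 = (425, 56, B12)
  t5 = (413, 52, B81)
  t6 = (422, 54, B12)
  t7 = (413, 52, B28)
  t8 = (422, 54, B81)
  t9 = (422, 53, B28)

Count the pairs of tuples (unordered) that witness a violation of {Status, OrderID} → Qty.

2

(Status=413, OrderID=B81): violating pairs (1,5) — 1 pair.
(Status=425, OrderID=B12): violating pairs (3,4) — 1 pair.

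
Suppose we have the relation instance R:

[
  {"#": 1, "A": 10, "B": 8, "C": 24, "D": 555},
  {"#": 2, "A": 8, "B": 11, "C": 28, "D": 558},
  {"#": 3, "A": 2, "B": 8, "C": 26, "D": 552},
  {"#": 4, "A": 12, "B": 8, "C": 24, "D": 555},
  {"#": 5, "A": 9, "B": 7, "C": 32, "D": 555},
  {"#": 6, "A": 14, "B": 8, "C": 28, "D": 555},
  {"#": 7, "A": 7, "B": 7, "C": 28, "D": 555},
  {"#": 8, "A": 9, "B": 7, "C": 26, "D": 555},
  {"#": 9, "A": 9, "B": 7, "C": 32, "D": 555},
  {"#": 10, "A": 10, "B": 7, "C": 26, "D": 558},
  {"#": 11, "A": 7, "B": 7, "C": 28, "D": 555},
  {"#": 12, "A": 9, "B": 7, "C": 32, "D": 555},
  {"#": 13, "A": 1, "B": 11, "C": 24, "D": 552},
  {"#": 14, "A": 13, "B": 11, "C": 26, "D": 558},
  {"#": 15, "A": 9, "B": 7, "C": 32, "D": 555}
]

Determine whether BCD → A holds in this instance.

(B=8, C=24, D=555): rows 1, 4 → A takes values {10, 12} — violation
(B=11, C=28, D=558): row 2 → A = 8 ✓
(B=8, C=26, D=552): row 3 → A = 2 ✓
(B=7, C=32, D=555): rows 5, 9, 12, 15 → A = 9, 9, 9, 9 ✓
(B=8, C=28, D=555): row 6 → A = 14 ✓
(B=7, C=28, D=555): rows 7, 11 → A = 7, 7 ✓
(B=7, C=26, D=555): row 8 → A = 9 ✓
(B=7, C=26, D=558): row 10 → A = 10 ✓
(B=11, C=24, D=552): row 13 → A = 1 ✓
(B=11, C=26, D=558): row 14 → A = 13 ✓
Two rows agree on BCD but differ on A, so BCD → A does not hold.

No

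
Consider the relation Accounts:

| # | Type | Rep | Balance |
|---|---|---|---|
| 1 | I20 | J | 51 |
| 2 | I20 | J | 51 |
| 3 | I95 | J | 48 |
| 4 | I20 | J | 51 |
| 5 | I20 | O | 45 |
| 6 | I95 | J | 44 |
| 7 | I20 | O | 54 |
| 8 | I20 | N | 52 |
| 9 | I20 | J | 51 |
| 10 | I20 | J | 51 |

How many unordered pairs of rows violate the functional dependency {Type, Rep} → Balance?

(Type=I20, Rep=J): all 5 rows agree on Balance — 0 pairs.
(Type=I95, Rep=J): violating pairs (3,6) — 1 pair.
(Type=I20, Rep=O): violating pairs (5,7) — 1 pair.

2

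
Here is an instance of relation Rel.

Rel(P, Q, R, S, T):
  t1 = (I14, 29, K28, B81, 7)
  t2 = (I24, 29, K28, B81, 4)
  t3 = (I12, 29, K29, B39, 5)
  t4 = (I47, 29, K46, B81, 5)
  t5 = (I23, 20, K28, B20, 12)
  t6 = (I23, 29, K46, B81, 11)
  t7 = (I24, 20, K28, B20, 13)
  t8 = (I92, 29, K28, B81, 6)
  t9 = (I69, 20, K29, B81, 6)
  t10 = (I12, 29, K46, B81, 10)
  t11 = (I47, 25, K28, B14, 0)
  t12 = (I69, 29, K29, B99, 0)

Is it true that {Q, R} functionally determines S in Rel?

No

(Q=29, R=K28): rows 1, 2, 8 → S = B81, B81, B81 ✓
(Q=29, R=K29): rows 3, 12 → S takes values {B39, B99} — violation
(Q=29, R=K46): rows 4, 6, 10 → S = B81, B81, B81 ✓
(Q=20, R=K28): rows 5, 7 → S = B20, B20 ✓
(Q=20, R=K29): row 9 → S = B81 ✓
(Q=25, R=K28): row 11 → S = B14 ✓
Two rows agree on {Q, R} but differ on S, so {Q, R} -> S does not hold.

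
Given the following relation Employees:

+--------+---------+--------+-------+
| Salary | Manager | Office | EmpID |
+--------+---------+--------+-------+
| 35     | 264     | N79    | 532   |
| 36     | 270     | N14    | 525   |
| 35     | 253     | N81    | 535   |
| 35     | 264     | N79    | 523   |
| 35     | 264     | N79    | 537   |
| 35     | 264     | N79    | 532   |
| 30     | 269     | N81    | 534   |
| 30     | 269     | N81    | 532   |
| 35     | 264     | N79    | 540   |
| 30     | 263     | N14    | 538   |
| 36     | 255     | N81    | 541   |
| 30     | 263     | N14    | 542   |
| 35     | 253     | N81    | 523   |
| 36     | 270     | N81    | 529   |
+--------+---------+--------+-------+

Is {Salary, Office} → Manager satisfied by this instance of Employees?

(Salary=35, Office=N79): 5 rows → Manager = 264, 264, 264, 264, 264 ✓
(Salary=36, Office=N14): 1 row → Manager = 270 ✓
(Salary=35, Office=N81): 2 rows → Manager = 253, 253 ✓
(Salary=30, Office=N81): 2 rows → Manager = 269, 269 ✓
(Salary=30, Office=N14): 2 rows → Manager = 263, 263 ✓
(Salary=36, Office=N81): 2 rows → Manager takes values {255, 270} — violation
Two rows agree on {Salary, Office} but differ on Manager, so {Salary, Office} → Manager does not hold.

No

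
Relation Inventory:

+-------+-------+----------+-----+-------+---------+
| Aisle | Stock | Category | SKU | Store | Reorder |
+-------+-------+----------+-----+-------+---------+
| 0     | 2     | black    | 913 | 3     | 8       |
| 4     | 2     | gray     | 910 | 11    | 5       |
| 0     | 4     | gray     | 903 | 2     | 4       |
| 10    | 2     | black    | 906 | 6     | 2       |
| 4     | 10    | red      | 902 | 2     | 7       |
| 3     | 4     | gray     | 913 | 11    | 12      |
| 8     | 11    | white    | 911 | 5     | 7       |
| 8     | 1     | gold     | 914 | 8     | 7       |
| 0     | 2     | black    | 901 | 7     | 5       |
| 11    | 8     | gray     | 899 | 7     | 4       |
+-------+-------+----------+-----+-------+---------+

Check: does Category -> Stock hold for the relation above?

No

Category=black: 3 rows → Stock = 2, 2, 2 ✓
Category=gray: 4 rows → Stock takes values {2, 4, 8} — violation
Category=red: 1 row → Stock = 10 ✓
Category=white: 1 row → Stock = 11 ✓
Category=gold: 1 row → Stock = 1 ✓
Two rows agree on Category but differ on Stock, so Category -> Stock does not hold.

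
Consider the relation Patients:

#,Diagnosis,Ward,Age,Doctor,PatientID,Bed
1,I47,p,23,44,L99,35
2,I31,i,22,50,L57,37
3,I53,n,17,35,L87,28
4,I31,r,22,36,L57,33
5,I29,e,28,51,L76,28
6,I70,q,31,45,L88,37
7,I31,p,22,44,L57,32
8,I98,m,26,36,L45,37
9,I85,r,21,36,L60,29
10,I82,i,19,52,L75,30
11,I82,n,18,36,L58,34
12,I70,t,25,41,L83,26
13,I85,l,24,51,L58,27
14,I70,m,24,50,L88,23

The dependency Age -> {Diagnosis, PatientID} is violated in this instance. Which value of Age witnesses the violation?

24

Age=23: row 1 → {Diagnosis,PatientID} = (I47, L99) ✓
Age=22: rows 2, 4, 7 → {Diagnosis,PatientID} = (I31, L57), (I31, L57), (I31, L57) ✓
Age=17: row 3 → {Diagnosis,PatientID} = (I53, L87) ✓
Age=28: row 5 → {Diagnosis,PatientID} = (I29, L76) ✓
Age=31: row 6 → {Diagnosis,PatientID} = (I70, L88) ✓
Age=26: row 8 → {Diagnosis,PatientID} = (I98, L45) ✓
Age=21: row 9 → {Diagnosis,PatientID} = (I85, L60) ✓
Age=19: row 10 → {Diagnosis,PatientID} = (I82, L75) ✓
Age=18: row 11 → {Diagnosis,PatientID} = (I82, L58) ✓
Age=25: row 12 → {Diagnosis,PatientID} = (I70, L83) ✓
Age=24: rows 13, 14 → {Diagnosis,PatientID} takes values {(I85, L58), (I70, L88)} — violation
The only Age value with inconsistent RHS is Age=24.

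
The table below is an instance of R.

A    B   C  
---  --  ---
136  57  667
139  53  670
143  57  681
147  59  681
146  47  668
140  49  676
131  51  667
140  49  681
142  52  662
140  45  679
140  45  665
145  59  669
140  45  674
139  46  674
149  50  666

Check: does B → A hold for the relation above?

No

B=57: 2 rows → A takes values {136, 143} — violation
B=53: 1 row → A = 139 ✓
B=59: 2 rows → A takes values {147, 145} — violation
B=47: 1 row → A = 146 ✓
B=49: 2 rows → A = 140, 140 ✓
B=51: 1 row → A = 131 ✓
B=52: 1 row → A = 142 ✓
B=45: 3 rows → A = 140, 140, 140 ✓
B=46: 1 row → A = 139 ✓
B=50: 1 row → A = 149 ✓
Two rows agree on B but differ on A, so B → A does not hold.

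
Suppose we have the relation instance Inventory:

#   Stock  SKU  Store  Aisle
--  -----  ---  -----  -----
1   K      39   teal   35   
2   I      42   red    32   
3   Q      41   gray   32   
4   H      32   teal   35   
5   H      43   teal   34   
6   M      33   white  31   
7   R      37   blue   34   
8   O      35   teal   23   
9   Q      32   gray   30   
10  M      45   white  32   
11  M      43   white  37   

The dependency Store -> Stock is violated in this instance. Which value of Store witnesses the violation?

teal

Store=teal: rows 1, 4, 5, 8 → Stock takes values {K, H, O} — violation
Store=red: row 2 → Stock = I ✓
Store=gray: rows 3, 9 → Stock = Q, Q ✓
Store=white: rows 6, 10, 11 → Stock = M, M, M ✓
Store=blue: row 7 → Stock = R ✓
The only Store value with inconsistent Stock is Store=teal.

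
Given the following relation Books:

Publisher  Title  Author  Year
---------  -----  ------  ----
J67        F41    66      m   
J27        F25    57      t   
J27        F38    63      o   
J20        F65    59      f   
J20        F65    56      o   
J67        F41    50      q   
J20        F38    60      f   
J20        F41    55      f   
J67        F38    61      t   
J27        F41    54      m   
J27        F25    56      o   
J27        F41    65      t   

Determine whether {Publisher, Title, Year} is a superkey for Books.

All 12 rows have distinct {Publisher, Title, Year} values, so {Publisher, Title, Year} → (all attributes) holds and {Publisher, Title, Year} is a superkey.

Yes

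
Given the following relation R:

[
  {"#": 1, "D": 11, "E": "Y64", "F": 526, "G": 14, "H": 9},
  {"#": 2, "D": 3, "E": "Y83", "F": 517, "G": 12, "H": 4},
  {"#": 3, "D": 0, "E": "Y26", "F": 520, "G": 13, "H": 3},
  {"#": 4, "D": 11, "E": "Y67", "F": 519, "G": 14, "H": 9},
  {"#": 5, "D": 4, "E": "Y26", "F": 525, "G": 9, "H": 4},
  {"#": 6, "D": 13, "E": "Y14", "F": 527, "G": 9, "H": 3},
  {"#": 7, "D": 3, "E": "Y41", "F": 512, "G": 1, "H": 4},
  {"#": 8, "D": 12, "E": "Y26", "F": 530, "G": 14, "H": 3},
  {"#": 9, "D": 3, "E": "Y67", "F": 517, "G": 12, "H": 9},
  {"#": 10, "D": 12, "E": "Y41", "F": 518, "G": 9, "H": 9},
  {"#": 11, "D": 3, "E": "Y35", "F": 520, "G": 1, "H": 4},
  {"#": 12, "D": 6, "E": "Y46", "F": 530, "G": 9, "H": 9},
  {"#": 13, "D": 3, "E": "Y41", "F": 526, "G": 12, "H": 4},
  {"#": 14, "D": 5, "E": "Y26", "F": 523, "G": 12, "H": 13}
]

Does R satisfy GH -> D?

No

(G=14, H=9): rows 1, 4 → D = 11, 11 ✓
(G=12, H=4): rows 2, 13 → D = 3, 3 ✓
(G=13, H=3): row 3 → D = 0 ✓
(G=9, H=4): row 5 → D = 4 ✓
(G=9, H=3): row 6 → D = 13 ✓
(G=1, H=4): rows 7, 11 → D = 3, 3 ✓
(G=14, H=3): row 8 → D = 12 ✓
(G=12, H=9): row 9 → D = 3 ✓
(G=9, H=9): rows 10, 12 → D takes values {12, 6} — violation
(G=12, H=13): row 14 → D = 5 ✓
Two rows agree on GH but differ on D, so GH -> D does not hold.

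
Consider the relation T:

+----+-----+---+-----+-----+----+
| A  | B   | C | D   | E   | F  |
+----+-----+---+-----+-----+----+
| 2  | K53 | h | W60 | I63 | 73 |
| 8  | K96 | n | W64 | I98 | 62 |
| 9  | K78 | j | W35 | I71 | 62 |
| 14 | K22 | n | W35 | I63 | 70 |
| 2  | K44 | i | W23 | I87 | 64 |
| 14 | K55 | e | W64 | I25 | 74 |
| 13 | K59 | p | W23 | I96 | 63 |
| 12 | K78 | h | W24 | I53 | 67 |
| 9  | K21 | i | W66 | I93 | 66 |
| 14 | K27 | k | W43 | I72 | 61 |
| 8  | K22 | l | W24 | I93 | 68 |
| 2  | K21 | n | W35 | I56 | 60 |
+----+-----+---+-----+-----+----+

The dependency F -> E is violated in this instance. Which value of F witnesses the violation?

F=73: 1 row → E = I63 ✓
F=62: 2 rows → E takes values {I98, I71} — violation
F=70: 1 row → E = I63 ✓
F=64: 1 row → E = I87 ✓
F=74: 1 row → E = I25 ✓
F=63: 1 row → E = I96 ✓
F=67: 1 row → E = I53 ✓
F=66: 1 row → E = I93 ✓
F=61: 1 row → E = I72 ✓
F=68: 1 row → E = I93 ✓
F=60: 1 row → E = I56 ✓
The only F value with inconsistent E is F=62.

62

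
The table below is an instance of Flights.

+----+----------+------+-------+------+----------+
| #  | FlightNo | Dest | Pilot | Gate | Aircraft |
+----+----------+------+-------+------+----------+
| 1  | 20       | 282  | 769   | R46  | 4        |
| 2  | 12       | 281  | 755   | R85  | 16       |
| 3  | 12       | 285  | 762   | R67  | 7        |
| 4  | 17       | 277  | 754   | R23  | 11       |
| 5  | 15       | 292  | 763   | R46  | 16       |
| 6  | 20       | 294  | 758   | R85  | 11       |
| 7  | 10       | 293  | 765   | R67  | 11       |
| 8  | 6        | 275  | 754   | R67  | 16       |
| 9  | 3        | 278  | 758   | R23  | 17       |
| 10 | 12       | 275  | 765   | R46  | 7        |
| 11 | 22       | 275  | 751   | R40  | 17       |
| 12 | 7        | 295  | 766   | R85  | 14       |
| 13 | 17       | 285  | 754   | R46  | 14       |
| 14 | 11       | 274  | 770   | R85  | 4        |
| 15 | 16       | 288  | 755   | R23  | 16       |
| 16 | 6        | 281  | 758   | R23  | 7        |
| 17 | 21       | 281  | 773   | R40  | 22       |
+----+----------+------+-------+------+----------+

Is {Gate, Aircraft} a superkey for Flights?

All 17 rows have distinct {Gate, Aircraft} values, so {Gate, Aircraft} → (all attributes) holds and {Gate, Aircraft} is a superkey.

Yes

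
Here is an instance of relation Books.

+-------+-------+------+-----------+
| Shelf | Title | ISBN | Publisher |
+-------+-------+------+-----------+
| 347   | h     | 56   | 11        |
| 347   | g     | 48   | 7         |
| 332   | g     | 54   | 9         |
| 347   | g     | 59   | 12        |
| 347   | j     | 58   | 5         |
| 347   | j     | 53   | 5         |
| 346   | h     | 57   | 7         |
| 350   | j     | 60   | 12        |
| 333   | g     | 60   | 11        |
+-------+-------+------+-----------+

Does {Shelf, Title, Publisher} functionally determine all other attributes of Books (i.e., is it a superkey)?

Two distinct rows share (Shelf=347, Title=j, Publisher=5), so {Shelf, Title, Publisher} does not determine every attribute — not a superkey.

No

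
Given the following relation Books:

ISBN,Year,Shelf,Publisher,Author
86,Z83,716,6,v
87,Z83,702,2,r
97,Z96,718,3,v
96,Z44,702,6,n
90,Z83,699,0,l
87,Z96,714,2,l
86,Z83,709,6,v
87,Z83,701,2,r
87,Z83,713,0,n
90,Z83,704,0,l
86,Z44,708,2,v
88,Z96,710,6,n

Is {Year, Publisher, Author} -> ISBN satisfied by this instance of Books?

(Year=Z83, Publisher=6, Author=v): 2 rows → ISBN = 86, 86 ✓
(Year=Z83, Publisher=2, Author=r): 2 rows → ISBN = 87, 87 ✓
(Year=Z96, Publisher=3, Author=v): 1 row → ISBN = 97 ✓
(Year=Z44, Publisher=6, Author=n): 1 row → ISBN = 96 ✓
(Year=Z83, Publisher=0, Author=l): 2 rows → ISBN = 90, 90 ✓
(Year=Z96, Publisher=2, Author=l): 1 row → ISBN = 87 ✓
(Year=Z83, Publisher=0, Author=n): 1 row → ISBN = 87 ✓
(Year=Z44, Publisher=2, Author=v): 1 row → ISBN = 86 ✓
(Year=Z96, Publisher=6, Author=n): 1 row → ISBN = 88 ✓
Every {Year, Publisher, Author} value is associated with a single ISBN value, so {Year, Publisher, Author} -> ISBN holds.

Yes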